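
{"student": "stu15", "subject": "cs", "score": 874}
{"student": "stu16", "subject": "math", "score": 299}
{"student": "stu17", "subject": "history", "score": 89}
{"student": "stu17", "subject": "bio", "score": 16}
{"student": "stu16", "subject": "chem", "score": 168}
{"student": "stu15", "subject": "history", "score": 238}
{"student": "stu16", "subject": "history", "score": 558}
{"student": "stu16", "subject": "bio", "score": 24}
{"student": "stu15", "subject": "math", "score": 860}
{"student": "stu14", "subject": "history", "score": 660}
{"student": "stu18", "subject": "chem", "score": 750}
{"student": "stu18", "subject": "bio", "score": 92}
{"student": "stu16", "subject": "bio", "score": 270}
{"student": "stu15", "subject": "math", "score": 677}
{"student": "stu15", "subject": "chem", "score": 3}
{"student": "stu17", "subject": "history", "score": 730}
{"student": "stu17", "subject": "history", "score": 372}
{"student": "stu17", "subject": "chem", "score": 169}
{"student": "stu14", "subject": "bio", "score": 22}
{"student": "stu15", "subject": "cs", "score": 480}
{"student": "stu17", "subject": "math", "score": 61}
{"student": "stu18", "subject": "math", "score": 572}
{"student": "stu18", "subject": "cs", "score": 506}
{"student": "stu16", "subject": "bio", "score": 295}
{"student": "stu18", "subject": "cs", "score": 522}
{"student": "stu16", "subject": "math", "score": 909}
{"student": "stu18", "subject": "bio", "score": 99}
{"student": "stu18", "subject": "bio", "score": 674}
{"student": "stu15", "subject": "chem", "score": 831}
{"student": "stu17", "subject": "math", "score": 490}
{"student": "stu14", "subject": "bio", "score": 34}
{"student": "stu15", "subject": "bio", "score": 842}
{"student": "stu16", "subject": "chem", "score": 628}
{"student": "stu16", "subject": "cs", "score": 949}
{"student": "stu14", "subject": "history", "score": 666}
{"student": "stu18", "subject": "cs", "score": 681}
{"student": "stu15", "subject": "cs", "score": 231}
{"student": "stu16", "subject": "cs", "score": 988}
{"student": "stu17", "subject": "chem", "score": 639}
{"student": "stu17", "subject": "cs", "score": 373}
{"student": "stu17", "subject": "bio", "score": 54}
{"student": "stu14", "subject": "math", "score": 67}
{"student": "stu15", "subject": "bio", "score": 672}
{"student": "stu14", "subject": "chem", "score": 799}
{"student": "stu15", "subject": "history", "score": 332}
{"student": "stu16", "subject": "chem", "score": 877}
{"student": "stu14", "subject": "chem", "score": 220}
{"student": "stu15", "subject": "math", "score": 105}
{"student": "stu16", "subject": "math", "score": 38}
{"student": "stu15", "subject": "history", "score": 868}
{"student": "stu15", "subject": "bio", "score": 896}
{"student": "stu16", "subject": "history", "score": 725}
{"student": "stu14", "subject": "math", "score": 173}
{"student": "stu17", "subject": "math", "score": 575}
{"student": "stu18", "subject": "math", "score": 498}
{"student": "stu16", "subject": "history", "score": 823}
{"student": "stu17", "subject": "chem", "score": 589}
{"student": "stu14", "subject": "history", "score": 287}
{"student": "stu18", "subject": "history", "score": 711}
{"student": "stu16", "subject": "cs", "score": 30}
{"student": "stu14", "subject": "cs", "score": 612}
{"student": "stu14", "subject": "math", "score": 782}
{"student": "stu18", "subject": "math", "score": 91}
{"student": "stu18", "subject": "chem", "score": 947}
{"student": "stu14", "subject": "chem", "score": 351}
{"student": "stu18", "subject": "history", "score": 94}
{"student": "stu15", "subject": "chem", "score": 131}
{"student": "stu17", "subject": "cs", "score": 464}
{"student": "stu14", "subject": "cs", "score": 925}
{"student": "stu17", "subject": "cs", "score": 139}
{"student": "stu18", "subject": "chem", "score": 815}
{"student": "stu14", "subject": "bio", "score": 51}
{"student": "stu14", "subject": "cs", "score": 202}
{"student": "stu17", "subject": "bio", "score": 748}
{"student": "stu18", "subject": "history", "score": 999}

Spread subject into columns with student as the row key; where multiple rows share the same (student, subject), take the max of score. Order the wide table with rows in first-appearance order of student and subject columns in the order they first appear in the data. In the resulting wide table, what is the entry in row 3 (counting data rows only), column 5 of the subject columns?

639

With rows in first-appearance order of student, row 3 is student=stu17. subject columns in first-appearance order: cs, math, history, bio, chem; column 5 is chem.
Long rows with student=stu17, subject=chem: max(169, 639, 589) = 639.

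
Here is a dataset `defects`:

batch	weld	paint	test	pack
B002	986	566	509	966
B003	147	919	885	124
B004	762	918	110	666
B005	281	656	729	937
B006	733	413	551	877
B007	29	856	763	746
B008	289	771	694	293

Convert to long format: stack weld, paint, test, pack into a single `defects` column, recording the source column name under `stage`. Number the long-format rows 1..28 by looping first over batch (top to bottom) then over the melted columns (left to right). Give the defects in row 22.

28 rows total (7 × 4). Row 22: index ⌊(22-1)/4⌋ = 5 into batch → B007; (22-1) mod 4 = 1 into the melted columns → paint.
So row 22 is (B007, paint, 856); defects = 856.

856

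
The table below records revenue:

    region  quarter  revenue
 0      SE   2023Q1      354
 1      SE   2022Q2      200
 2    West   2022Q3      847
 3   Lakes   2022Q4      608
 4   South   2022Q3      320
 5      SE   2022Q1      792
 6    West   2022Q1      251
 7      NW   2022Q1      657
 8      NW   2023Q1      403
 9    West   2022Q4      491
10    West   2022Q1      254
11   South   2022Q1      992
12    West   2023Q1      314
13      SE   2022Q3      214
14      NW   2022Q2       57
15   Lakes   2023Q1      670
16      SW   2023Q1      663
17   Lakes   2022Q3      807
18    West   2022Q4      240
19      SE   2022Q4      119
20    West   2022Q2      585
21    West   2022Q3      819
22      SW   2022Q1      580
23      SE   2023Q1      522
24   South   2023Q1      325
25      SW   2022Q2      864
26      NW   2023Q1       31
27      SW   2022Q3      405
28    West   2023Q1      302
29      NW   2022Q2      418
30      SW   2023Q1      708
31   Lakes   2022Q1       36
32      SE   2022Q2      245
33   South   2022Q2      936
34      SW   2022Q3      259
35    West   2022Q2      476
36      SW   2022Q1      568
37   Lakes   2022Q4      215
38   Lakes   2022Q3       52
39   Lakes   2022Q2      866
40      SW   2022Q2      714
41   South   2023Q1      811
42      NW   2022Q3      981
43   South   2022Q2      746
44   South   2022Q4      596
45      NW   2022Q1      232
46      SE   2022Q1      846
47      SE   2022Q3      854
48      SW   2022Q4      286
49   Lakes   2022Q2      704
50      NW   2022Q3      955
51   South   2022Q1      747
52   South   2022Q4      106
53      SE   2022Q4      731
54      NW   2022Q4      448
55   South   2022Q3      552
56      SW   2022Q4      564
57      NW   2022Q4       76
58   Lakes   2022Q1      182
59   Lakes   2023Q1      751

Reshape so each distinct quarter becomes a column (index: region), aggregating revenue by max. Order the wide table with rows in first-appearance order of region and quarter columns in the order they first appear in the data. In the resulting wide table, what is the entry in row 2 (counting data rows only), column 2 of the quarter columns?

With rows in first-appearance order of region, row 2 is region=West. quarter columns in first-appearance order: 2023Q1, 2022Q2, 2022Q3, 2022Q4, 2022Q1; column 2 is 2022Q2.
Long rows with region=West, quarter=2022Q2: max(585, 476) = 585.

585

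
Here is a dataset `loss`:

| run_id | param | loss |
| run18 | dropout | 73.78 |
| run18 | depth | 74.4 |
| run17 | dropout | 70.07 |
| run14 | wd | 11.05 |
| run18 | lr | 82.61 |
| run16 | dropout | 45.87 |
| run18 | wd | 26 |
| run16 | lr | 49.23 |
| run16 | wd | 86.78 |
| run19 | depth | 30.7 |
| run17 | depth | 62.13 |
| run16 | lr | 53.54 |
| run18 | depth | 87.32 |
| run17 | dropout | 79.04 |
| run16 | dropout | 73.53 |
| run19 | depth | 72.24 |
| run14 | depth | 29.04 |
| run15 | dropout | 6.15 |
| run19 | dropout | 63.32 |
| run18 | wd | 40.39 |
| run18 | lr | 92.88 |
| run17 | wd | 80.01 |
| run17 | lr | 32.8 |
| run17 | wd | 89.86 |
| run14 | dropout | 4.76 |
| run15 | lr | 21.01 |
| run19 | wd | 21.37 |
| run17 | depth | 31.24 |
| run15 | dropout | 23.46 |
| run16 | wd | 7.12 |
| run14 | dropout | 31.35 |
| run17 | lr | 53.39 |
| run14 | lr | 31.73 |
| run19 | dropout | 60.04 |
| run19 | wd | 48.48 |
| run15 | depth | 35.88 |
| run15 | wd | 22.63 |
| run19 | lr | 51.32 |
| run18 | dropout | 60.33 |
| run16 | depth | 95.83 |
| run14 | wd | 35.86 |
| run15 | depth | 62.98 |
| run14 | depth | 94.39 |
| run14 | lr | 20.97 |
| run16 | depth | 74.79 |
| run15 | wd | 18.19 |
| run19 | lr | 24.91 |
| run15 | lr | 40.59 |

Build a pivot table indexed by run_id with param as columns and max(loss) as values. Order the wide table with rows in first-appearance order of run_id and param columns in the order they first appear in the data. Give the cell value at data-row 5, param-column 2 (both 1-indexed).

72.24

With rows in first-appearance order of run_id, row 5 is run_id=run19. param columns in first-appearance order: dropout, depth, wd, lr; column 2 is depth.
Long rows with run_id=run19, param=depth: max(30.7, 72.24) = 72.24.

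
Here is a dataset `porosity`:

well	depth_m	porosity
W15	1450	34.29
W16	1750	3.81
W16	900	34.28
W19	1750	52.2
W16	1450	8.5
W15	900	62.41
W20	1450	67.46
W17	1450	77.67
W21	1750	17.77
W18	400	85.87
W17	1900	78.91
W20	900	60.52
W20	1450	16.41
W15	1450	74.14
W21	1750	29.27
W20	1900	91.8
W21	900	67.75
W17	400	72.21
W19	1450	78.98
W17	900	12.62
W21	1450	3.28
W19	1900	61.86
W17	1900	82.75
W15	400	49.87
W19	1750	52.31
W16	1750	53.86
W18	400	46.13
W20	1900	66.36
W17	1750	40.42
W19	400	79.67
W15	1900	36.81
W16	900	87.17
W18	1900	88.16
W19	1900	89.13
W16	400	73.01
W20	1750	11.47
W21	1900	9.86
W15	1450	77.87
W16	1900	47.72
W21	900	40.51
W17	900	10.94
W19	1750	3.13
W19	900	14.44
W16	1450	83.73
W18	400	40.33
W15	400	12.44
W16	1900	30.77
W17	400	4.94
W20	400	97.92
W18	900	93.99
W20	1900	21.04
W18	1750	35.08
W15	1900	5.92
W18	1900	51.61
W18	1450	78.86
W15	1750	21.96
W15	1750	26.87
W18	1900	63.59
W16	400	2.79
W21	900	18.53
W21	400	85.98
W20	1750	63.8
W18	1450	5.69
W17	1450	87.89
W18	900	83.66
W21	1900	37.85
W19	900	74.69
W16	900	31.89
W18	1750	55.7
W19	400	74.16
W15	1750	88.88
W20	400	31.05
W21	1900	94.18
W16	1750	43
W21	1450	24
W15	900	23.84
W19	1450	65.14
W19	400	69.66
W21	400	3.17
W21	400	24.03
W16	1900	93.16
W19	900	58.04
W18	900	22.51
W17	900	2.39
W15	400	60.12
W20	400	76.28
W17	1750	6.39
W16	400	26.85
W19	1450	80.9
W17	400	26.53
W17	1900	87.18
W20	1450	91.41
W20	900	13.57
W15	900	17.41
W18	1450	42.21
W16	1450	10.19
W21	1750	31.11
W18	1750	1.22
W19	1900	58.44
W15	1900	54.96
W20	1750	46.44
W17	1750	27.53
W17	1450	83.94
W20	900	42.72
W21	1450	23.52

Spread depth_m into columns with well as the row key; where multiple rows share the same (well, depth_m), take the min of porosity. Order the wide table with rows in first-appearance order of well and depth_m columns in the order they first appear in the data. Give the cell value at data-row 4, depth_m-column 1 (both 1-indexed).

16.41

With rows in first-appearance order of well, row 4 is well=W20. depth_m columns in first-appearance order: 1450, 1750, 900, 400, 1900; column 1 is 1450.
Long rows with well=W20, depth_m=1450: min(67.46, 16.41, 91.41) = 16.41.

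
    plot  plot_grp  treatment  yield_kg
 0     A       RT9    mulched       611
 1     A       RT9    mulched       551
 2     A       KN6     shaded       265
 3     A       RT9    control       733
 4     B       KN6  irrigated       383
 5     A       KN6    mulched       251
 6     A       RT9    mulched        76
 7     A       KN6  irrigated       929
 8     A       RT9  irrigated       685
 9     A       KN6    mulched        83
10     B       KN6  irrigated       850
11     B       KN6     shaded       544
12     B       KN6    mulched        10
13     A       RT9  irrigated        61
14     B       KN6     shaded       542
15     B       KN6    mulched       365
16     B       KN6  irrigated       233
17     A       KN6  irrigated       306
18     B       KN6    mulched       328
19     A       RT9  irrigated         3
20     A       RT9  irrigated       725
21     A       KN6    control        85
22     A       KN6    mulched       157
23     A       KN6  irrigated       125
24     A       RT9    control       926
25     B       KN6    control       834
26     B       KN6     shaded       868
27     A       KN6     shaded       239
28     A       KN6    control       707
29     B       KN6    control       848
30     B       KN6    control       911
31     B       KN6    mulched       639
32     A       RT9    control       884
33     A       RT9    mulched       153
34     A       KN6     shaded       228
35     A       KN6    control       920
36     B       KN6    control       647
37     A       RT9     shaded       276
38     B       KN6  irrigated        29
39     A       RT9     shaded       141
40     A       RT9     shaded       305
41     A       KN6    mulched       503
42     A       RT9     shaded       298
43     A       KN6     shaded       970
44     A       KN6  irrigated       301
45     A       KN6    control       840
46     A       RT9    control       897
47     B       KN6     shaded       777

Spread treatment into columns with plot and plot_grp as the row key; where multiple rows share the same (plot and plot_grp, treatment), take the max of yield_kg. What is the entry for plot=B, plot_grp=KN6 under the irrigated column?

850

Rows with plot=B, plot_grp=KN6 and treatment=irrigated: yield_kg values are 383, 850, 233, 29.
max(383, 850, 233, 29) = 850.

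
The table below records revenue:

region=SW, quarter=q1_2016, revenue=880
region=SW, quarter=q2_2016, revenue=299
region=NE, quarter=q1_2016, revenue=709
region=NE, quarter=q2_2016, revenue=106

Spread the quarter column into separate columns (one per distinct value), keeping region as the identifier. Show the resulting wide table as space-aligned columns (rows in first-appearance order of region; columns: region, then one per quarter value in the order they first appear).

region  q1_2016  q2_2016
SW      880      299    
NE      709      106    

Columns: region plus the 2 distinct quarter values (q1_2016, q2_2016).
For example, row SW column q1_2016 takes revenue=880 from the long row (SW, q1_2016).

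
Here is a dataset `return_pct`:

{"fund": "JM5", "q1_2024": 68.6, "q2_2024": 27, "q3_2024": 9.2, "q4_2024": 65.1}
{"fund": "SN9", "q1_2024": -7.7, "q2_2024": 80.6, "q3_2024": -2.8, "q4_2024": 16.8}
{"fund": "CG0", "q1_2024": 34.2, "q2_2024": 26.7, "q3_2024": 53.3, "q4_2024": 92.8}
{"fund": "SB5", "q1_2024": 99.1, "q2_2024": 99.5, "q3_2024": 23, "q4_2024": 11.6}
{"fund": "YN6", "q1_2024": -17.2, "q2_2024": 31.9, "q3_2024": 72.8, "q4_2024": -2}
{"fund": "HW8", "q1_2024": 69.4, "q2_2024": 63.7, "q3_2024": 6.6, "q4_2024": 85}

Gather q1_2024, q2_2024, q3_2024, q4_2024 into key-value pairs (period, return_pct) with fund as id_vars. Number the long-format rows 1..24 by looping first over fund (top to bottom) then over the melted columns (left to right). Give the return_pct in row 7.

24 rows total (6 × 4). Row 7: index ⌊(7-1)/4⌋ = 1 into fund → SN9; (7-1) mod 4 = 2 into the melted columns → q3_2024.
So row 7 is (SN9, q3_2024, -2.8); return_pct = -2.8.

-2.8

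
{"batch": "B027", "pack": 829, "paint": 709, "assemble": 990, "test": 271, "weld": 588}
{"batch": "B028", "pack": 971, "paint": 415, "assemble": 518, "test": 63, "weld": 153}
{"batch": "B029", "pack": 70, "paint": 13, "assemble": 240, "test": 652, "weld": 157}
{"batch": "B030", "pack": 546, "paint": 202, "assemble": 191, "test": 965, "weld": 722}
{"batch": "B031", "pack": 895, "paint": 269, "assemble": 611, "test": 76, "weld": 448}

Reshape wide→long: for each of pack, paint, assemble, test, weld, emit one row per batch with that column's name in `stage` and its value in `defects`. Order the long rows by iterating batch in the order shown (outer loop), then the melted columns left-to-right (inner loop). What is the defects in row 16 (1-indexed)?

546

25 rows total (5 × 5). Row 16: index ⌊(16-1)/5⌋ = 3 into batch → B030; (16-1) mod 5 = 0 into the melted columns → pack.
So row 16 is (B030, pack, 546); defects = 546.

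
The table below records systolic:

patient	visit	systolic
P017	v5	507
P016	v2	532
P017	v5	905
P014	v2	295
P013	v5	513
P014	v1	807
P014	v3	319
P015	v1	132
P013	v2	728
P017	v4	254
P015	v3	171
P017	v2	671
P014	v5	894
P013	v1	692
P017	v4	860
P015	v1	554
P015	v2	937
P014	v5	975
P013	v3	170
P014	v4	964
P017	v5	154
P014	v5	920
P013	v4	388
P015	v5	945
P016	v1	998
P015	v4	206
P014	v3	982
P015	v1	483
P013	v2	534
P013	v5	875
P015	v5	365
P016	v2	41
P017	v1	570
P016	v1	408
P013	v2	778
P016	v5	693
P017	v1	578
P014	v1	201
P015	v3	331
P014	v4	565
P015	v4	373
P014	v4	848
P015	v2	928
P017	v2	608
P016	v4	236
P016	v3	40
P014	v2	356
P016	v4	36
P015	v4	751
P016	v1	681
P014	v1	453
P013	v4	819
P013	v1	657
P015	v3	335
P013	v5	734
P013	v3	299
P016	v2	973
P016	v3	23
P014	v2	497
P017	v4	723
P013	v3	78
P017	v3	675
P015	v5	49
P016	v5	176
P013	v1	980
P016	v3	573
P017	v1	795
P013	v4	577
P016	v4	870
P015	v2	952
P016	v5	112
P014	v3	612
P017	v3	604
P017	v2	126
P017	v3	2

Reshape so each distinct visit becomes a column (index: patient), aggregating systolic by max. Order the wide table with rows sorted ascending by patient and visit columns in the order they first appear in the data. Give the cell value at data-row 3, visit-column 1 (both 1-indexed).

945

With rows sorted ascending by patient, row 3 is patient=P015. visit columns in first-appearance order: v5, v2, v1, v3, v4; column 1 is v5.
Long rows with patient=P015, visit=v5: max(945, 365, 49) = 945.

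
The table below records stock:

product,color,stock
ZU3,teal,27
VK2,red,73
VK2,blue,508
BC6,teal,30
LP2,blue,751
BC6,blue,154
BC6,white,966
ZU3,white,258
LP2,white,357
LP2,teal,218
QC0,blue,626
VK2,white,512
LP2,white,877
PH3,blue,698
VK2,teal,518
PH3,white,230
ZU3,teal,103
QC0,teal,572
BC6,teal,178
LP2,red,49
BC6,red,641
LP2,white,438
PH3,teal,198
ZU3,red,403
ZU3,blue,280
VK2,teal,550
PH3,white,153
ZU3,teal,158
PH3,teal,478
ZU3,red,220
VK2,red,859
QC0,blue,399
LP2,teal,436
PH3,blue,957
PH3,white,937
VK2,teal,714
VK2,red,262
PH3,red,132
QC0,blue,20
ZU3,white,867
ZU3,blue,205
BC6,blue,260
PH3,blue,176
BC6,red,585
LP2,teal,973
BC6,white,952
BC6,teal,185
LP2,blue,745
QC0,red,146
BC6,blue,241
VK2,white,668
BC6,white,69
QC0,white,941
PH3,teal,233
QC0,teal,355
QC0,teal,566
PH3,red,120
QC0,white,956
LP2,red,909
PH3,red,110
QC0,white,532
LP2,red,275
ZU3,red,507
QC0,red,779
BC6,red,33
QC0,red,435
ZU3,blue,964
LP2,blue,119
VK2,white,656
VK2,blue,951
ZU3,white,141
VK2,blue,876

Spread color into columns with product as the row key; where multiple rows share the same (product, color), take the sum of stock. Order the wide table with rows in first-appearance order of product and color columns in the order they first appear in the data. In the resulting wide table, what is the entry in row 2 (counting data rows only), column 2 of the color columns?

With rows in first-appearance order of product, row 2 is product=VK2. color columns in first-appearance order: teal, red, blue, white; column 2 is red.
Long rows with product=VK2, color=red: 73 + 859 + 262 = 1194.

1194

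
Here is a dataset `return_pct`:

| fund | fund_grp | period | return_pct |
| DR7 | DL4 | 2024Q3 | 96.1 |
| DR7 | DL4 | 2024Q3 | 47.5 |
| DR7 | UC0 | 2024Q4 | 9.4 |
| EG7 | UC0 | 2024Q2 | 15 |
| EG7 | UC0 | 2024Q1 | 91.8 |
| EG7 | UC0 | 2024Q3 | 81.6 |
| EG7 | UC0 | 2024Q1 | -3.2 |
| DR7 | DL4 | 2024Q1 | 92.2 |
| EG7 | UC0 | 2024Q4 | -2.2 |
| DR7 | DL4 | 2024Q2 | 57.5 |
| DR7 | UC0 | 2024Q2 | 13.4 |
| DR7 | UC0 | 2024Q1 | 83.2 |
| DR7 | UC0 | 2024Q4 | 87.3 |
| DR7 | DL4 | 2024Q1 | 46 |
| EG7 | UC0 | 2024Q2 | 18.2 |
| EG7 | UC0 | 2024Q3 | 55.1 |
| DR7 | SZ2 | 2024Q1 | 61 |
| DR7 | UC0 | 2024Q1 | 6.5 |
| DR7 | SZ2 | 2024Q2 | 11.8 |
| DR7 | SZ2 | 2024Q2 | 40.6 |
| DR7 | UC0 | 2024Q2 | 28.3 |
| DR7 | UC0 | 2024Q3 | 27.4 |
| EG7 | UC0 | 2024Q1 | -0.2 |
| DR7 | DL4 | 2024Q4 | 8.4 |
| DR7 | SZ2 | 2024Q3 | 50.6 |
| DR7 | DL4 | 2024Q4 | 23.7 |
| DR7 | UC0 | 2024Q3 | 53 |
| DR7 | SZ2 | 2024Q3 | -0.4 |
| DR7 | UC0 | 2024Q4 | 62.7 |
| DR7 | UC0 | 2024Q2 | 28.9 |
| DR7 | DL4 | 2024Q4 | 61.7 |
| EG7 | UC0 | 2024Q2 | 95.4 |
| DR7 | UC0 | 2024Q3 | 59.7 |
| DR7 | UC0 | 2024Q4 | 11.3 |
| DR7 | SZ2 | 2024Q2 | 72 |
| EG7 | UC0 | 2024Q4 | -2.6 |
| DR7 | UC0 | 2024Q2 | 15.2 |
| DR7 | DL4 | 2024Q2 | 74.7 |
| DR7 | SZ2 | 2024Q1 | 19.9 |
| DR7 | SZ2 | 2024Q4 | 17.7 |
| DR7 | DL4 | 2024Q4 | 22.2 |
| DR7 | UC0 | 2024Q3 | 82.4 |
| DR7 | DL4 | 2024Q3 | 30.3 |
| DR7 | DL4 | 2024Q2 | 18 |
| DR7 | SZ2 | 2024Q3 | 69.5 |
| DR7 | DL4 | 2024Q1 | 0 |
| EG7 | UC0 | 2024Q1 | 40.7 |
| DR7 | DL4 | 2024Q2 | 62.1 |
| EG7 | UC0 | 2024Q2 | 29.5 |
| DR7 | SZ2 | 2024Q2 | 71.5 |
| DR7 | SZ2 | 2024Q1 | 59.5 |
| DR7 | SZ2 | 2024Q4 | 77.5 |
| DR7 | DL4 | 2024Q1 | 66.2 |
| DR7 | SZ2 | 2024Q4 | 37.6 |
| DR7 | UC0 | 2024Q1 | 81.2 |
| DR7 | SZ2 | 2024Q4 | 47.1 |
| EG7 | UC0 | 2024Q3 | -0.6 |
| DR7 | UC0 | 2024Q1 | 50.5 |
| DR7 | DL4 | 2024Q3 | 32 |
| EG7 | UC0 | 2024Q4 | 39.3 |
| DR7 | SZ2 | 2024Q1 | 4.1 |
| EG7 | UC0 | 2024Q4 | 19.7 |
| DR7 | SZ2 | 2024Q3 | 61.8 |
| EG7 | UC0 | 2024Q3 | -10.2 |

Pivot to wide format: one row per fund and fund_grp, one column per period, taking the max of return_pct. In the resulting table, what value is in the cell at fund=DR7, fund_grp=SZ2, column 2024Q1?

61

Rows with fund=DR7, fund_grp=SZ2 and period=2024Q1: return_pct values are 61, 19.9, 59.5, 4.1.
max(61, 19.9, 59.5, 4.1) = 61.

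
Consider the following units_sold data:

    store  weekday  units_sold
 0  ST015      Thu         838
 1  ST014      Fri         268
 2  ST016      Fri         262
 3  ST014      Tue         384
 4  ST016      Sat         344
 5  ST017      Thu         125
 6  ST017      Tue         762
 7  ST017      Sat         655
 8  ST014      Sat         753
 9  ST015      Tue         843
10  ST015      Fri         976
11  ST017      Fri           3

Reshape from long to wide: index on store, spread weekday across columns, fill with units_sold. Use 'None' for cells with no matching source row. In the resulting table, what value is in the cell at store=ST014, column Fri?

The long row with store=ST014, weekday=Fri has units_sold=268.

268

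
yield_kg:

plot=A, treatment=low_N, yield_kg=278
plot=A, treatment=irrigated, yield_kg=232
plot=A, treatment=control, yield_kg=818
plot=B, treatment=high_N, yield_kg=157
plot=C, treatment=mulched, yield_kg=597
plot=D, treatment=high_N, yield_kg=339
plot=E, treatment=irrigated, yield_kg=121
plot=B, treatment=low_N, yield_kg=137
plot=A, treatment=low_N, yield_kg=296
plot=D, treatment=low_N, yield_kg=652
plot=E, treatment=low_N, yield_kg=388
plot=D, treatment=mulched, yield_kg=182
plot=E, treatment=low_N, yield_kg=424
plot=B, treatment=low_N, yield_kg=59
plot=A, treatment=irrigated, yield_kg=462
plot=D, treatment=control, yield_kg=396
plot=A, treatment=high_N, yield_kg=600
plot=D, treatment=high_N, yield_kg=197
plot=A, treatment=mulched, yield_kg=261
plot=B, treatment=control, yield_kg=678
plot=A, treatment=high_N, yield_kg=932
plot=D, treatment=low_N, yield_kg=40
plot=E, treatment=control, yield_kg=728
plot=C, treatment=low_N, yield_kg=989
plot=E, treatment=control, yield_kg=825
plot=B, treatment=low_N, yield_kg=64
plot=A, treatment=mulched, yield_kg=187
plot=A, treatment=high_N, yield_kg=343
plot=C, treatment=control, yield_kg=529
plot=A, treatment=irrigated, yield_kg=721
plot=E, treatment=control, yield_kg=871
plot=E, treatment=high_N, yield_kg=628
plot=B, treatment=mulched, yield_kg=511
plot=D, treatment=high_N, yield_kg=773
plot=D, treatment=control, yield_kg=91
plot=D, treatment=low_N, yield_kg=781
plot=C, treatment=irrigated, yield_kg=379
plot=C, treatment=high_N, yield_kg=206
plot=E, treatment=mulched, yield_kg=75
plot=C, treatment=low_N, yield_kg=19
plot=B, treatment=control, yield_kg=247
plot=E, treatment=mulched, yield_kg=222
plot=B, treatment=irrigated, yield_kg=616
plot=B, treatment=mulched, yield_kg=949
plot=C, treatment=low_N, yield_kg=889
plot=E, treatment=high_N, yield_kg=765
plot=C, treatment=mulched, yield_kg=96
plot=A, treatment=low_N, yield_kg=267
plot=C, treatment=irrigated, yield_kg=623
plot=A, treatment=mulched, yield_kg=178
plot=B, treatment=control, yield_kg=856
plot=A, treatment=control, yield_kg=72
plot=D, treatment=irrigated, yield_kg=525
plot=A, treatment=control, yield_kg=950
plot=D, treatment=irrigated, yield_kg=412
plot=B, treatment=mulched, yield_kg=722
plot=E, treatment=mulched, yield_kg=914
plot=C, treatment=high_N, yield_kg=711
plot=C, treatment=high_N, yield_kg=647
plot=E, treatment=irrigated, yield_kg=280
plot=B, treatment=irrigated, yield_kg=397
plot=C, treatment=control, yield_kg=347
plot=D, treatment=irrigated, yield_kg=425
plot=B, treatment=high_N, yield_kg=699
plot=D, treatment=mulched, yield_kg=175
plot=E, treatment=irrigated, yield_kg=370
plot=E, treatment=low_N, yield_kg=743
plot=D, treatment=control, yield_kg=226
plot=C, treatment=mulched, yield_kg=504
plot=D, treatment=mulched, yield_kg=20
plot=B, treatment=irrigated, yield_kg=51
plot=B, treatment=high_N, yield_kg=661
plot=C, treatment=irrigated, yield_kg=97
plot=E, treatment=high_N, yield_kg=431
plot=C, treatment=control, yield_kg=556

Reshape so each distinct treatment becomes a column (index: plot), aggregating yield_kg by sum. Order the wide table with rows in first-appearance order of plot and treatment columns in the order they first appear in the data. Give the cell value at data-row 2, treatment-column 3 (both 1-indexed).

1781

With rows in first-appearance order of plot, row 2 is plot=B. treatment columns in first-appearance order: low_N, irrigated, control, high_N, mulched; column 3 is control.
Long rows with plot=B, treatment=control: 678 + 247 + 856 = 1781.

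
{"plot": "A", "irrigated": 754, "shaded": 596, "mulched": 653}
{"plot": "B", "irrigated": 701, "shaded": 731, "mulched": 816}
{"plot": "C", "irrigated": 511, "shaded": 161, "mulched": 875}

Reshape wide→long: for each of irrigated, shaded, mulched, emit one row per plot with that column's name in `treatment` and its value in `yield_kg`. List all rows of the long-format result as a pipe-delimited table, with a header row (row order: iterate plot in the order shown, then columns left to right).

Each (plot, column) pair becomes one row: 3 × 3 = 9 rows.
For example, (A, irrigated) → yield_kg=754.

| plot | treatment | yield_kg |
| A | irrigated | 754 |
| A | shaded | 596 |
| A | mulched | 653 |
| B | irrigated | 701 |
| B | shaded | 731 |
| B | mulched | 816 |
| C | irrigated | 511 |
| C | shaded | 161 |
| C | mulched | 875 |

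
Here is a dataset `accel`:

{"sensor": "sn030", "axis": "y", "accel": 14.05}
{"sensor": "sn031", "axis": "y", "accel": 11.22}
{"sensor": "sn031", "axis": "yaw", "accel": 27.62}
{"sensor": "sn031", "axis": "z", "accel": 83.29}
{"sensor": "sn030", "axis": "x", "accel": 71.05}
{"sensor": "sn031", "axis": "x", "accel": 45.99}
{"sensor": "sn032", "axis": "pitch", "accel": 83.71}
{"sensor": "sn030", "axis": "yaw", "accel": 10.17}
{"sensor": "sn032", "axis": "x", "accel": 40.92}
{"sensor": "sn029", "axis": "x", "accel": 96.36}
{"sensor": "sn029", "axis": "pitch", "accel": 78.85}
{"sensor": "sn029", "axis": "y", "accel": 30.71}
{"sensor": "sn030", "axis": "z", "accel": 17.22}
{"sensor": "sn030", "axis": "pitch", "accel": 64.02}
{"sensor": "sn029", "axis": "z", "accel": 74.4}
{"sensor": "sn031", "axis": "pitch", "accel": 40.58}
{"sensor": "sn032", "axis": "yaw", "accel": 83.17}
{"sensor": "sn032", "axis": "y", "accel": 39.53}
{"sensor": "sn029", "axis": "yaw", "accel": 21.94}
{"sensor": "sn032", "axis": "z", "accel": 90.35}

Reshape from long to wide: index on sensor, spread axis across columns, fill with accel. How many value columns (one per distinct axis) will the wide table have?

5

5 distinct axis values: x, z, y, pitch, yaw.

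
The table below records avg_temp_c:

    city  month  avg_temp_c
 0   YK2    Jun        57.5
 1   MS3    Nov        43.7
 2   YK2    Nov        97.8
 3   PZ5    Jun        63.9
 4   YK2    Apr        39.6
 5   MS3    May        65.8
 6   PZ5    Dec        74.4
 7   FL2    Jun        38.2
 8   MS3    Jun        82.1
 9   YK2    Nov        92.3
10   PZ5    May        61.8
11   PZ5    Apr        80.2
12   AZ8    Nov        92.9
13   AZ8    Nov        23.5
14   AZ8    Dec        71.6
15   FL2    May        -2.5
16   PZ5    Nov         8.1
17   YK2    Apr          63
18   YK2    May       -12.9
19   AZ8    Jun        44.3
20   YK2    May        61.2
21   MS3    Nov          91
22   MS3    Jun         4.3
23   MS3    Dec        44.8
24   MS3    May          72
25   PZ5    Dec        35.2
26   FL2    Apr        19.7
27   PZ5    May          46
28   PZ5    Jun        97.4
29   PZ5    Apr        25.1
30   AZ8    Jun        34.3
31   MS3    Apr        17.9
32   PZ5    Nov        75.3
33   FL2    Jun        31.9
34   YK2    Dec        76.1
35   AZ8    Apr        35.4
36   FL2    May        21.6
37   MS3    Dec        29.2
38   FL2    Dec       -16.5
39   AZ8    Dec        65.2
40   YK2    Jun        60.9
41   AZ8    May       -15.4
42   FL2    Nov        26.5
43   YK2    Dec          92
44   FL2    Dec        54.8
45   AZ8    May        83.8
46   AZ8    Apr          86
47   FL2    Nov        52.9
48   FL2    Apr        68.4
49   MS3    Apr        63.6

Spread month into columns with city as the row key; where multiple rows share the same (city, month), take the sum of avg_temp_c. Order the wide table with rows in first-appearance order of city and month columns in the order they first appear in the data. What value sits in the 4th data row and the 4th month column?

19.1

With rows in first-appearance order of city, row 4 is city=FL2. month columns in first-appearance order: Jun, Nov, Apr, May, Dec; column 4 is May.
Long rows with city=FL2, month=May: -2.5 + 21.6 = 19.1.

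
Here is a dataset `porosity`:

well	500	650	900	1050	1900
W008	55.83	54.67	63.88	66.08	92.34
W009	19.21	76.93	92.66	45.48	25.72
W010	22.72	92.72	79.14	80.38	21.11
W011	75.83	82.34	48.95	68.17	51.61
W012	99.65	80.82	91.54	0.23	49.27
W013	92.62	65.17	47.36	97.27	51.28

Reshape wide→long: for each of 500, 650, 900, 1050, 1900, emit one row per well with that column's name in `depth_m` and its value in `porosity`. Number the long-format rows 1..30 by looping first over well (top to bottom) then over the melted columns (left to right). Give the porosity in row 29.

30 rows total (6 × 5). Row 29: index ⌊(29-1)/5⌋ = 5 into well → W013; (29-1) mod 5 = 3 into the melted columns → 1050.
So row 29 is (W013, 1050, 97.27); porosity = 97.27.

97.27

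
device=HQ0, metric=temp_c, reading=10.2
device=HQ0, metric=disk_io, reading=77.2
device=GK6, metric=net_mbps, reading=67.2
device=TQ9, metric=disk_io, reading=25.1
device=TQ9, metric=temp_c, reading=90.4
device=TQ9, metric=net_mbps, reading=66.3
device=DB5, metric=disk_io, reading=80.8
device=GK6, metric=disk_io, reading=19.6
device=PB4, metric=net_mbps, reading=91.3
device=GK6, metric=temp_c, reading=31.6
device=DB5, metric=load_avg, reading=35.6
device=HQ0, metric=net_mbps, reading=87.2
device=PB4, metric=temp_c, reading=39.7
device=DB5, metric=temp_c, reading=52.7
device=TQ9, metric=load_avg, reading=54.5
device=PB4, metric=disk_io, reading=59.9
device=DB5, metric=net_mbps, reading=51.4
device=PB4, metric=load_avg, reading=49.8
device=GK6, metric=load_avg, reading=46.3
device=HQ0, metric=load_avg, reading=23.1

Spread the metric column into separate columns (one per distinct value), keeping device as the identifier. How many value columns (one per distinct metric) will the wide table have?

4 distinct metric values: disk_io, net_mbps, temp_c, load_avg.

4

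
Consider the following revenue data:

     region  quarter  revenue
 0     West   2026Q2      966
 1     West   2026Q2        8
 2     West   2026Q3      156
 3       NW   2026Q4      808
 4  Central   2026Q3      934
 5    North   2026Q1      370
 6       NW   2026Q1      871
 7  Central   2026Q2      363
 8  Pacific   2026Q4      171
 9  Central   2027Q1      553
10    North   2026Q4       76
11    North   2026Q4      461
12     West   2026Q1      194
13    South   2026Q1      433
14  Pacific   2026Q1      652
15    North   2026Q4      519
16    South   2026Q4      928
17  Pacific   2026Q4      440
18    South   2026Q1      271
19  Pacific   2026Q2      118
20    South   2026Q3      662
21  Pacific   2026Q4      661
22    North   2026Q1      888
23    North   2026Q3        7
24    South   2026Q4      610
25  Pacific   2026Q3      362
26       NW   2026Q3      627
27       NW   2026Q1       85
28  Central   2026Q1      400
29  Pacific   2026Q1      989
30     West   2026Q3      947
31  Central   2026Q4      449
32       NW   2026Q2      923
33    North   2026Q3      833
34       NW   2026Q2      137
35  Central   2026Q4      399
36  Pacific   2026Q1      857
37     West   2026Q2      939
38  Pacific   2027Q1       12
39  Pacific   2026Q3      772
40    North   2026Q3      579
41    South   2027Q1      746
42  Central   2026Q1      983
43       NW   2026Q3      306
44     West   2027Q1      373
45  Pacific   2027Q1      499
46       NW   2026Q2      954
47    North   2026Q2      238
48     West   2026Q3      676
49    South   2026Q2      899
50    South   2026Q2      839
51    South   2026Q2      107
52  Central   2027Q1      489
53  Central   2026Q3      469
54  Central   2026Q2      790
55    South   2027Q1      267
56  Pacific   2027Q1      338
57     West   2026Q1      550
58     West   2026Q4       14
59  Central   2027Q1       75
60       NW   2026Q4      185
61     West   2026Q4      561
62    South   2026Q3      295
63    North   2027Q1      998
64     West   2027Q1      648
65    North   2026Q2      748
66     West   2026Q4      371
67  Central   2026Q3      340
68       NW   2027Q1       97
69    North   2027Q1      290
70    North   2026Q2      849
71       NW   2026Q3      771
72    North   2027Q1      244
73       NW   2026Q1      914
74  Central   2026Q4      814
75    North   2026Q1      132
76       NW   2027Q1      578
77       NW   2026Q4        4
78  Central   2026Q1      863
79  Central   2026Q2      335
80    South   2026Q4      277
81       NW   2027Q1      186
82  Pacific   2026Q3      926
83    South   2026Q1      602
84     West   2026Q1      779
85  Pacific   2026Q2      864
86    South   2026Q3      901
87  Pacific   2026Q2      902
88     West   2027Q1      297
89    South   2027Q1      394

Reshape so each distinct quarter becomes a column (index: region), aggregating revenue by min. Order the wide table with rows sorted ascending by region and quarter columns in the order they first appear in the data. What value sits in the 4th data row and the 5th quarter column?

12

With rows sorted ascending by region, row 4 is region=Pacific. quarter columns in first-appearance order: 2026Q2, 2026Q3, 2026Q4, 2026Q1, 2027Q1; column 5 is 2027Q1.
Long rows with region=Pacific, quarter=2027Q1: min(12, 499, 338) = 12.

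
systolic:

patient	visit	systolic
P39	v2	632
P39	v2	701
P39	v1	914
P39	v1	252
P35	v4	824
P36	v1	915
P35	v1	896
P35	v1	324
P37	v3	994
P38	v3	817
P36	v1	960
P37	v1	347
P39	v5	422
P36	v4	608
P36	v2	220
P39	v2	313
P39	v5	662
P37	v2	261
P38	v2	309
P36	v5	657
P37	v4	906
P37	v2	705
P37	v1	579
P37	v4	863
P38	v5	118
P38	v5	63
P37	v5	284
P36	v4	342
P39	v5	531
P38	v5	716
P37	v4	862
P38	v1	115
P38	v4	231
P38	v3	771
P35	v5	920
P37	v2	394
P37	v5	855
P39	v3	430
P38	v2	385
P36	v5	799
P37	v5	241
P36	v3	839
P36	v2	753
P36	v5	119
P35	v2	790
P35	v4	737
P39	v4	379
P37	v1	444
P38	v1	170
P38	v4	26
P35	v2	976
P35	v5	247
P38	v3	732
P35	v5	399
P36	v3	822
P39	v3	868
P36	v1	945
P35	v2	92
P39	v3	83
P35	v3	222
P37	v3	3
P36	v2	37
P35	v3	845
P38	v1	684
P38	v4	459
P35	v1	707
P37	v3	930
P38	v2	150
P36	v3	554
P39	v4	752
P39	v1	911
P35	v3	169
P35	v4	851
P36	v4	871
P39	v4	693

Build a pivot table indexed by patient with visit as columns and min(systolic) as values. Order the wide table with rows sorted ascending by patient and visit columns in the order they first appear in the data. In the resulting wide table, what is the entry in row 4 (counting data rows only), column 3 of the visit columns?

With rows sorted ascending by patient, row 4 is patient=P38. visit columns in first-appearance order: v2, v1, v4, v3, v5; column 3 is v4.
Long rows with patient=P38, visit=v4: min(231, 26, 459) = 26.

26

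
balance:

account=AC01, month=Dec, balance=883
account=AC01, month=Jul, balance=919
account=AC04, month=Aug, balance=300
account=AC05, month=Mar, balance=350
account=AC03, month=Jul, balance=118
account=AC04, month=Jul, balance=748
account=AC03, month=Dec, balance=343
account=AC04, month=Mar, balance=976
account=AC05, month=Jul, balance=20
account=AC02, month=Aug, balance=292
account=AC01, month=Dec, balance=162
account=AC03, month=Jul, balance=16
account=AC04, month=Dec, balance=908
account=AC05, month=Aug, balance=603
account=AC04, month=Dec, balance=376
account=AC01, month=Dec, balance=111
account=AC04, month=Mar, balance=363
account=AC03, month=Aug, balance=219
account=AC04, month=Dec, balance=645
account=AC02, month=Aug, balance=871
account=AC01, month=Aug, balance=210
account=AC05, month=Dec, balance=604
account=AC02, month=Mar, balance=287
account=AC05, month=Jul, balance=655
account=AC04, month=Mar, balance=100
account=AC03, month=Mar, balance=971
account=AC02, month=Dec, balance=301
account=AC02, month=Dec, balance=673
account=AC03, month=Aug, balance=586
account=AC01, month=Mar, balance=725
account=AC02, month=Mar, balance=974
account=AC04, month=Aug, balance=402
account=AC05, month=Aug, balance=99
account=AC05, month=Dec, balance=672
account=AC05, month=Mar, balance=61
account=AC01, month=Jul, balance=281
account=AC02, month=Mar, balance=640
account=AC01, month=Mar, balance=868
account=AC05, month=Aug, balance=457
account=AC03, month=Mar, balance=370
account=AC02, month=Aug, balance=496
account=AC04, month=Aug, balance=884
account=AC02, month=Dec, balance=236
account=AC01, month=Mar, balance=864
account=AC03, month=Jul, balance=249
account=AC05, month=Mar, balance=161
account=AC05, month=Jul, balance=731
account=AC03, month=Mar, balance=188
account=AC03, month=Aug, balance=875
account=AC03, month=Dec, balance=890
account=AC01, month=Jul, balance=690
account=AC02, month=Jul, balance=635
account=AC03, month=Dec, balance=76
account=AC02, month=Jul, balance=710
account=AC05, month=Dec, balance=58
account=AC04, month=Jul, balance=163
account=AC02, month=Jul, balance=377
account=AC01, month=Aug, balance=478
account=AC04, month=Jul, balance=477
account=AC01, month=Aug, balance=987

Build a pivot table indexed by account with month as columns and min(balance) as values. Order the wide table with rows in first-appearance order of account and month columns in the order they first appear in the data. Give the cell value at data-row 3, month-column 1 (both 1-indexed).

58

With rows in first-appearance order of account, row 3 is account=AC05. month columns in first-appearance order: Dec, Jul, Aug, Mar; column 1 is Dec.
Long rows with account=AC05, month=Dec: min(604, 672, 58) = 58.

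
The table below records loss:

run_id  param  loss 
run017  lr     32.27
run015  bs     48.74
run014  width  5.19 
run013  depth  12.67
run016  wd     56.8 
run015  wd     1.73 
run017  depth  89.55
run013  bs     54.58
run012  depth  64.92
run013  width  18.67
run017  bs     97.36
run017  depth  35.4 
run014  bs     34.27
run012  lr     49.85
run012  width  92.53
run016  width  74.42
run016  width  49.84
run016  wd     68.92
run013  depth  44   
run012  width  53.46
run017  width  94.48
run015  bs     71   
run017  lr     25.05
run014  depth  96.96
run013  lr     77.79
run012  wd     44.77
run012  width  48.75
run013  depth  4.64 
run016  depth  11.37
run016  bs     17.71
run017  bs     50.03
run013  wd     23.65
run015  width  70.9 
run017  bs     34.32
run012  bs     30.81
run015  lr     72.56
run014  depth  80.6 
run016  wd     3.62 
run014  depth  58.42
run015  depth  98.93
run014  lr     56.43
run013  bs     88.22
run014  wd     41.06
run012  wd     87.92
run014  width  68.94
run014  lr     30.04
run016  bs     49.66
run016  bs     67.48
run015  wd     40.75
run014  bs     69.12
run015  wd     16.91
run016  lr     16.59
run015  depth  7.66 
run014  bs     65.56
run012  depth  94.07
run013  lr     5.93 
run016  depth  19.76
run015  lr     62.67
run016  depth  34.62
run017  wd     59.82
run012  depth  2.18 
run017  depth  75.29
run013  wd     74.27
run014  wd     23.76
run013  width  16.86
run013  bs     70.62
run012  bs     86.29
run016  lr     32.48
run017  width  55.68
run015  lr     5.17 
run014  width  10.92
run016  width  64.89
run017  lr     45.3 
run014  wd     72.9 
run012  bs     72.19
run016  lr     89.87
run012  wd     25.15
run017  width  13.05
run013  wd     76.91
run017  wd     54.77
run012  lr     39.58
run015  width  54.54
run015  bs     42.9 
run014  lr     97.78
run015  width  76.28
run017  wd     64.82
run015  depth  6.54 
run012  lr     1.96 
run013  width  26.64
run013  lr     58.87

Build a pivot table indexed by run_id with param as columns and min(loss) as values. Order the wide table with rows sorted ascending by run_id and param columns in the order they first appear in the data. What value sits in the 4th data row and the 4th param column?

With rows sorted ascending by run_id, row 4 is run_id=run015. param columns in first-appearance order: lr, bs, width, depth, wd; column 4 is depth.
Long rows with run_id=run015, param=depth: min(98.93, 7.66, 6.54) = 6.54.

6.54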